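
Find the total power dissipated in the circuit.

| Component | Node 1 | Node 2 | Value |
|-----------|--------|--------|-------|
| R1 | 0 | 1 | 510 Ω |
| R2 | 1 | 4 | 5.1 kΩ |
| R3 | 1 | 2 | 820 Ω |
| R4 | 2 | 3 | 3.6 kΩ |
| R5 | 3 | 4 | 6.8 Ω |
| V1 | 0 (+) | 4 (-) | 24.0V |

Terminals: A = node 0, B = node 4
Nodal analysis, taking node 4 as the 0 V reference.
Source V1 fixes V_0 = 24 V.
KCL at each unknown node (sum of currents leaving = 0; resistances in Ω):
  Node 1: (V_1 - 24)/510 + (V_1 - 0)/5100 + (V_1 - V_2)/820 = 0
  Node 2: (V_2 - V_1)/820 + (V_2 - V_3)/3600 = 0
  Node 3: (V_3 - V_2)/3600 + (V_3 - 0)/6.8 = 0
Collecting terms (coefficients in siemens):
  0.003376·V_1 - 0.00122·V_2 = 0.04706
  0.001497·V_2 - 0.00122·V_1 - 0.0002778·V_3 = 0
  0.1473·V_3 - 0.0002778·V_2 = 0
Solving these 3 simultaneous equations (Gaussian elimination) gives:
  V_1 = 19.75 V, V_2 = 16.09 V, V_3 = 0.03034 V
Power in each resistor, P = (ΔV)²/R:
  P_R1 = (24 - 19.75)²/510 = 0.03542 W
  P_R2 = (19.75 - 0)²/5100 = 0.07648 W
  P_R3 = (19.75 - 16.09)²/820 = 0.01632 W
  P_R4 = (16.09 - 0.03034)²/3600 = 0.07165 W
  P_R5 = (0.03034 - 0)²/6.8 = 0.0001353 W
P_total = P_R1 + P_R2 + P_R3 + P_R4 + P_R5 = 0.2 W

Final answer: 0.2 W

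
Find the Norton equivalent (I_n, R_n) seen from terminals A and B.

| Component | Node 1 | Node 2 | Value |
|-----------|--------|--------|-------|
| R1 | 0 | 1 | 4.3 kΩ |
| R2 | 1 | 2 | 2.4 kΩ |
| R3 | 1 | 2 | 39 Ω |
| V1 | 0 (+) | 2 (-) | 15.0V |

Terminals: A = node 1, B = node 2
Find the Thévenin equivalent first; then I_n = V_th/R_th and R_n = R_th.
Step 1 — V_th is the open-circuit voltage V_A - V_B (nothing connected across the terminals).
Nodal analysis, taking node 2 as the 0 V reference.
Source V1 fixes V_0 = 15 V.
KCL at each unknown node (sum of currents leaving = 0; resistances in Ω):
  Node 1: (V_1 - 15)/4300 + (V_1 - 0)/2400 + (V_1 - 0)/39 = 0
Collecting terms: 0.02629 × V_1 = 0.003488  =>  V_1 = 0.1327 V
V_th = V_1 - V_2 = 0.1327 - 0 = 0.1327 V
Step 2 — R_th: zero the source — replace V1 by a short circuit (node 2 merges into node 0) — and find the resistance seen between A (node 1) and B (node 0).
Reduce the network between node 1 (A) and node 0 (B) by series/parallel combination:
  Rp1 = R1 ‖ R2 ‖ R3 (parallel, all between nodes 0 and 1) = 1/(1/4300 + 1/2400 + 1/39) = 38.04 Ω
R_th = 38.04 Ω
I_n = V_th/R_th = 0.1327/38.04 = 0.003488 A, and R_n = R_th = 38.04 Ω

Final answer: I_n = 0.003488 A, R_n = 38.04 Ω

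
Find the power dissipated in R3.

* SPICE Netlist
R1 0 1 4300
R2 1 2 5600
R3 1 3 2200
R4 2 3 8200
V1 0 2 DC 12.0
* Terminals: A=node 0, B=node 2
Nodal analysis, taking node 2 as the 0 V reference.
Source V1 fixes V_0 = 12 V.
KCL at each unknown node (sum of currents leaving = 0; resistances in Ω):
  Node 1: (V_1 - 12)/4300 + (V_1 - 0)/5600 + (V_1 - V_3)/2200 = 0
  Node 3: (V_3 - V_1)/2200 + (V_3 - 0)/8200 = 0
Collecting terms (coefficients in siemens):
  0.0008657·V_1 - 0.0004545·V_3 = 0.002791
  0.0005765·V_3 - 0.0004545·V_1 = 0
Determinant D = (0.0008657)(0.0005765) - (-0.0004545)(-0.0004545) = 0.0000002924
V_1 = [(0.002791)(0.0005765) - (-0.0004545)(0)]/D = 5.501 V
V_3 = [(0.0008657)(0) - (0.002791)(-0.0004545)]/D = 4.338 V
I_R3 = (V_1 - V_3)/R3 = (5.501 - 4.338)/2200 = 0.000529 A
P_R3 = I_R3² × R3 = (0.000529)² × 2200 = 0.0006156 W

Final answer: 0.0006156 W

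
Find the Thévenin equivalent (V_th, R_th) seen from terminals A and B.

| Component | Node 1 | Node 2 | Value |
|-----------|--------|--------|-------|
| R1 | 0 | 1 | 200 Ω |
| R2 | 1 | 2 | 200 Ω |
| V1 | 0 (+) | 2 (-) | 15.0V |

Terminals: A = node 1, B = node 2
Step 1 — V_th is the open-circuit voltage V_A - V_B (nothing connected across the terminals).
Nodal analysis, taking node 2 as the 0 V reference.
Source V1 fixes V_0 = 15 V.
KCL at each unknown node (sum of currents leaving = 0; resistances in Ω):
  Node 1: (V_1 - 15)/200 + (V_1 - 0)/200 = 0
Collecting terms: 0.01 × V_1 = 0.075  =>  V_1 = 7.5 V
V_th = V_1 - V_2 = 7.5 - 0 = 7.5 V
Step 2 — R_th: zero the source — replace V1 by a short circuit (node 2 merges into node 0) — and find the resistance seen between A (node 1) and B (node 0).
Reduce the network between node 1 (A) and node 0 (B) by series/parallel combination:
  Rp1 = R1 ‖ R2 (parallel, both between nodes 0 and 1) = 1/(1/200 + 1/200) = 100 Ω
R_th = 100 Ω

Final answer: V_th = 7.5 V, R_th = 100 Ω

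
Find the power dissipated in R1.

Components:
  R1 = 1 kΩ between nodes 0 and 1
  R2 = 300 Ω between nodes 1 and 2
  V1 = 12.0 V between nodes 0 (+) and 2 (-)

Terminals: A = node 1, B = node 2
Nodal analysis, taking node 2 as the 0 V reference.
Source V1 fixes V_0 = 12 V.
KCL at each unknown node (sum of currents leaving = 0; resistances in Ω):
  Node 1: (V_1 - 12)/1000 + (V_1 - 0)/300 = 0
Collecting terms: 0.004333 × V_1 = 0.012  =>  V_1 = 2.769 V
I_R1 = (V_0 - V_1)/R1 = (12 - 2.769)/1000 = 0.009231 A
P_R1 = I_R1² × R1 = (0.009231)² × 1000 = 0.08521 W

Final answer: 0.08521 W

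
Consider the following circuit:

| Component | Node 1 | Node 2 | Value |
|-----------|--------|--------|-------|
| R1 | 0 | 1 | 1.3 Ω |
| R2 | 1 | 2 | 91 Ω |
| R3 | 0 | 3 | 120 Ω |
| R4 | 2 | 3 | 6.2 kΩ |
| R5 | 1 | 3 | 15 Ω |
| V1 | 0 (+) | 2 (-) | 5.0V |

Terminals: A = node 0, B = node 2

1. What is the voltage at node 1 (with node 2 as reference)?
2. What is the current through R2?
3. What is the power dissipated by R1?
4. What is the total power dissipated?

Nodal analysis, taking node 2 as the 0 V reference.
Source V1 fixes V_0 = 5 V.
KCL at each unknown node (sum of currents leaving = 0; resistances in Ω):
  Node 1: (V_1 - 5)/1.3 + (V_1 - 0)/91 + (V_1 - V_3)/15 = 0
  Node 3: (V_3 - 5)/120 + (V_3 - 0)/6200 + (V_3 - V_1)/15 = 0
Collecting terms (coefficients in siemens):
  0.8469·V_1 - 0.06667·V_3 = 3.846
  0.07516·V_3 - 0.06667·V_1 = 0.04167
Determinant D = (0.8469)(0.07516) - (-0.06667)(-0.06667) = 0.05921
V_1 = [(3.846)(0.07516) - (-0.06667)(0.04167)]/D = 4.929 V
V_3 = [(0.8469)(0.04167) - (3.846)(-0.06667)]/D = 4.927 V
Part 1:
  Read off the nodal solution: V_1 = 4.929 V
Part 2:
  I_R2 = (V_1 - V_2)/R2 = (4.929 - 0)/91 = 0.05417 A
  Magnitude: I_R2 = 0.05417 A
Part 3:
  I_R1 = (V_0 - V_1)/R1 = (5 - 4.929)/1.3 = 0.05435 A
  P_R1 = I_R1² × R1 = (0.05435)² × 1.3 = 0.00384 W
Part 4:
  Power in each resistor, P = (ΔV)²/R:
    P_R1 = (5 - 4.929)²/1.3 = 0.00384 W
    P_R2 = (4.929 - 0)²/91 = 0.267 W
    P_R3 = (5 - 4.927)²/120 = 0.0000449 W
    P_R4 = (0 - 4.927)²/6200 = 0.003915 W
    P_R5 = (4.929 - 4.927)²/15 = 0.000000502 W
  P_total = P_R1 + P_R2 + P_R3 + P_R4 + P_R5 = 0.2748 W

Final answers:
1. V_1 = 4.929 V
2. I_R2 = 0.05417 A
3. P_R1 = 0.00384 W
4. P_total = 0.2748 W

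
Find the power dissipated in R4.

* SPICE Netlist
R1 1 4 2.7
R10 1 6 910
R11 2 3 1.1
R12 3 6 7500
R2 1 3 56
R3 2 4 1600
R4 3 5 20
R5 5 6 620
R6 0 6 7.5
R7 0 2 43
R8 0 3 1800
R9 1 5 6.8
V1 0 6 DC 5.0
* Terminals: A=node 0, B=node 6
Nodal analysis, taking node 6 as the 0 V reference.
Source V1 fixes V_0 = 5 V.
KCL at each unknown node (sum of currents leaving = 0; resistances in Ω):
  Node 1: (V_1 - V_4)/2.7 + (V_1 - V_3)/56 + (V_1 - V_5)/6.8 + (V_1 - 0)/910 = 0
  Node 2: (V_2 - V_4)/1600 + (V_2 - 5)/43 + (V_2 - V_3)/1.1 = 0
  Node 3: (V_3 - V_1)/56 + (V_3 - V_5)/20 + (V_3 - 5)/1800 + (V_3 - V_2)/1.1 + (V_3 - 0)/7500 = 0
  Node 4: (V_4 - V_1)/2.7 + (V_4 - V_2)/1600 = 0
  Node 5: (V_5 - V_3)/20 + (V_5 - 0)/620 + (V_5 - V_1)/6.8 = 0
Collecting terms (coefficients in siemens):
  0.5364·V_1 - 0.01786·V_3 - 0.3704·V_4 - 0.1471·V_5 = 0
  0.933·V_2 - 0.9091·V_3 - 0.000625·V_4 = 0.1163
  0.9776·V_3 - 0.01786·V_1 - 0.9091·V_2 - 0.05·V_5 = 0.002778
  0.371·V_4 - 0.3704·V_1 - 0.000625·V_2 = 0
  0.1987·V_5 - 0.1471·V_1 - 0.05·V_3 = 0
Solving these 5 simultaneous equations (Gaussian elimination) gives:
  V_1 = 4.295 V, V_2 = 4.485 V, V_3 = 4.472 V, V_4 = 4.295 V
  V_5 = 4.305 V
I_R4 = (V_3 - V_5)/R4 = (4.472 - 4.305)/20 = 0.008378 A
P_R4 = I_R4² × R4 = (0.008378)² × 20 = 0.001404 W

Final answer: 0.001404 W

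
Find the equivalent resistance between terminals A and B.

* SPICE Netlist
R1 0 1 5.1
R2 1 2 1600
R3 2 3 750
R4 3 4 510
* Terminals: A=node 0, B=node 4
Reduce the network between node 0 (A) and node 4 (B) by series/parallel combination:
  Rs1 = R1 + R2 (series, joined only at node 1) = 5.1 + 1600 = 1605 Ω
  Rs2 = R3 + Rs1 (series, joined only at node 2) = 750 + 1605 = 2355 Ω
  Rs3 = R4 + Rs2 (series, joined only at node 3) = 510 + 2355 = 2865 Ω
R_eq = 2.865 kΩ

Final answer: 2.865 kΩ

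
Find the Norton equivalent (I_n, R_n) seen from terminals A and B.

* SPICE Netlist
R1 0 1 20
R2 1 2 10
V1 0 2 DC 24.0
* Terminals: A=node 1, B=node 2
Find the Thévenin equivalent first; then I_n = V_th/R_th and R_n = R_th.
Step 1 — V_th is the open-circuit voltage V_A - V_B (nothing connected across the terminals).
Nodal analysis, taking node 2 as the 0 V reference.
Source V1 fixes V_0 = 24 V.
KCL at each unknown node (sum of currents leaving = 0; resistances in Ω):
  Node 1: (V_1 - 24)/20 + (V_1 - 0)/10 = 0
Collecting terms: 0.15 × V_1 = 1.2  =>  V_1 = 8 V
V_th = V_1 - V_2 = 8 - 0 = 8 V
Step 2 — R_th: zero the source — replace V1 by a short circuit (node 2 merges into node 0) — and find the resistance seen between A (node 1) and B (node 0).
Reduce the network between node 1 (A) and node 0 (B) by series/parallel combination:
  Rp1 = R1 ‖ R2 (parallel, both between nodes 0 and 1) = 1/(1/20 + 1/10) = 6.667 Ω
R_th = 6.667 Ω
I_n = V_th/R_th = 8/6.667 = 1.2 A, and R_n = R_th = 6.667 Ω

Final answer: I_n = 1.2 A, R_n = 6.667 Ω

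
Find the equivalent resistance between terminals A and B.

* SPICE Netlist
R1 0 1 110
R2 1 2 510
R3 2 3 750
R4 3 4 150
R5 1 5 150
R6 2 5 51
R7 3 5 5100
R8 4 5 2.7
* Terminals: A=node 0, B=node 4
The network is not a plain series/parallel combination. Inject a 1 A test current into terminal A (node 0) and return it from terminal B (node 4); then R_eq = V_A / (1 A).
Nodal analysis, taking node 4 as the 0 V reference.
Current source I_test pushes 1 A into node 0 and draws it out of node 4.
KCL at each unknown node (sum of currents leaving = 0; resistances in Ω):
  Node 0: (V_0 - V_1)/110 - 1 = 0
  Node 1: (V_1 - V_0)/110 + (V_1 - V_2)/510 + (V_1 - V_5)/150 = 0
  Node 2: (V_2 - V_1)/510 + (V_2 - V_3)/750 + (V_2 - V_5)/51 = 0
  Node 3: (V_3 - V_2)/750 + (V_3 - 0)/150 + (V_3 - V_5)/5100 = 0
  Node 5: (V_5 - V_1)/150 + (V_5 - V_2)/51 + (V_5 - V_3)/5100 + (V_5 - 0)/2.7 = 0
Collecting terms (coefficients in siemens):
  0.009091·V_0 - 0.009091·V_1 = 1
  0.01772·V_1 - 0.009091·V_0 - 0.001961·V_2 - 0.006667·V_5 = 0
  0.0229·V_2 - 0.001961·V_1 - 0.001333·V_3 - 0.01961·V_5 = 0
  0.008196·V_3 - 0.001333·V_2 - 0.0001961·V_5 = 0
  0.3968·V_5 - 0.006667·V_1 - 0.01961·V_2 - 0.0001961·V_3 = 0
Solving these 5 simultaneous equations (Gaussian elimination) gives:
  V_0 = 230.9 V, V_1 = 120.9 V, V_2 = 12.75 V, V_3 = 2.138 V
  V_5 = 2.662 V
R_eq = V_0 / 1 A = 230.9 Ω

Final answer: 230.9 Ω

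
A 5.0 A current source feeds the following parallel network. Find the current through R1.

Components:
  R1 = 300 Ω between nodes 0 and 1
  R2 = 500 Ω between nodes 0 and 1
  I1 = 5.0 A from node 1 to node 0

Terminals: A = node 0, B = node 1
All resistors sit directly between nodes 0 and 1, so they are in parallel and share one voltage V; the full source current 5 A splits among them.
1/R_par = 1/300 + 1/500 = 0.005333 S  =>  R_par = 187.5 Ω
V = I × R_par = 5 × 187.5 = 937.5 V
I_R1 = V/R1 = 937.5/300 = 3.125 A

Final answer: 3.125 A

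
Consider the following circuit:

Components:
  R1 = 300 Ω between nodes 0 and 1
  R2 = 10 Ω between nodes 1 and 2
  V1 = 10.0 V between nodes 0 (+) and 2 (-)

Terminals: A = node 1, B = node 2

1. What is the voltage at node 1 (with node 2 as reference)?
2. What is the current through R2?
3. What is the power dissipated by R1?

Nodal analysis, taking node 2 as the 0 V reference.
Source V1 fixes V_0 = 10 V.
KCL at each unknown node (sum of currents leaving = 0; resistances in Ω):
  Node 1: (V_1 - 10)/300 + (V_1 - 0)/10 = 0
Collecting terms: 0.1033 × V_1 = 0.03333  =>  V_1 = 0.3226 V
Part 1:
  Read off the nodal solution: V_1 = 0.3226 V
Part 2:
  I_R2 = (V_1 - V_2)/R2 = (0.3226 - 0)/10 = 0.03226 A
  Magnitude: I_R2 = 0.03226 A
Part 3:
  I_R1 = (V_0 - V_1)/R1 = (10 - 0.3226)/300 = 0.03226 A
  P_R1 = I_R1² × R1 = (0.03226)² × 300 = 0.3122 W

Final answers:
1. V_1 = 0.3226 V
2. I_R2 = 0.03226 A
3. P_R1 = 0.3122 W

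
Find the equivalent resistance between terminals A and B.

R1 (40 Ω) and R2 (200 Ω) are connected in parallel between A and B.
Reduce the network between node 0 (A) and node 1 (B) by series/parallel combination:
  Rp1 = R1 ‖ R2 (parallel, both between nodes 0 and 1) = 1/(1/40 + 1/200) = 33.33 Ω
R_eq = 33.33 Ω

Final answer: 33.33 Ω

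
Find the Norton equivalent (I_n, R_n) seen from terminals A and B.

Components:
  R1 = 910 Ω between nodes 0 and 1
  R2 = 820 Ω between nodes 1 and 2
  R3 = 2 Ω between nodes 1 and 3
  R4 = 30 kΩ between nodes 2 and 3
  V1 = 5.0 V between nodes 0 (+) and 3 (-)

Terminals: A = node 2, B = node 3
Find the Thévenin equivalent first; then I_n = V_th/R_th and R_n = R_th.
Step 1 — V_th is the open-circuit voltage V_A - V_B (nothing connected across the terminals).
Nodal analysis, taking node 3 as the 0 V reference.
Source V1 fixes V_0 = 5 V.
KCL at each unknown node (sum of currents leaving = 0; resistances in Ω):
  Node 1: (V_1 - 5)/910 + (V_1 - V_2)/820 + (V_1 - 0)/2 = 0
  Node 2: (V_2 - V_1)/820 + (V_2 - 0)/30000 = 0
Collecting terms (coefficients in siemens):
  0.5023·V_1 - 0.00122·V_2 = 0.005495
  0.001253·V_2 - 0.00122·V_1 = 0
Determinant D = (0.5023)(0.001253) - (-0.00122)(-0.00122) = 0.0006278
V_1 = [(0.005495)(0.001253) - (-0.00122)(0)]/D = 0.01096 V
V_2 = [(0.5023)(0) - (0.005495)(-0.00122)]/D = 0.01067 V
V_th = V_2 - V_3 = 0.01067 - 0 = 0.01067 V
Step 2 — R_th: zero the source — replace V1 by a short circuit (node 3 merges into node 0) — and find the resistance seen between A (node 2) and B (node 0).
Reduce the network between node 2 (A) and node 0 (B) by series/parallel combination:
  Rp1 = R1 ‖ R3 (parallel, both between nodes 0 and 1) = 1/(1/910 + 1/2) = 1.996 Ω
  Rs1 = R2 + Rp1 (series, joined only at node 1) = 820 + 1.996 = 822 Ω
  Rp2 = R4 ‖ Rs1 (parallel, both between nodes 0 and 2) = 1/(1/30000 + 1/822) = 800.1 Ω
R_th = 800.1 Ω
I_n = V_th/R_th = 0.01067/800.1 = 0.00001334 A, and R_n = R_th = 800.1 Ω

Final answer: I_n = 1.334e-05 A, R_n = 800.1 Ω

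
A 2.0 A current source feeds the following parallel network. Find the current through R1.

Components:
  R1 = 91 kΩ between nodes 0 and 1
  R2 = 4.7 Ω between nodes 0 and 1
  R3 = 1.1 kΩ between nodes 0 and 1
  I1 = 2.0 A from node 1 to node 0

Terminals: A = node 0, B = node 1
All resistors sit directly between nodes 0 and 1, so they are in parallel and share one voltage V; the full source current 2 A splits among them.
1/R_par = 1/91000 + 1/4.7 + 1/1100 = 0.2137 S  =>  R_par = 4.68 Ω
V = I × R_par = 2 × 4.68 = 9.36 V
I_R1 = V/R1 = 9.36/91000 = 0.0001029 A

Final answer: 0.0001029 A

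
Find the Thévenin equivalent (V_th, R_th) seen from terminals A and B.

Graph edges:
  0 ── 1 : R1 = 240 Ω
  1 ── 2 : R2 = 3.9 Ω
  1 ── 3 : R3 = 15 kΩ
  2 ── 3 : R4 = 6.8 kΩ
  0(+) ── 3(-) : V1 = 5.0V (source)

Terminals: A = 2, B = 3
Step 1 — V_th is the open-circuit voltage V_A - V_B (nothing connected across the terminals).
Nodal analysis, taking node 3 as the 0 V reference.
Source V1 fixes V_0 = 5 V.
KCL at each unknown node (sum of currents leaving = 0; resistances in Ω):
  Node 1: (V_1 - 5)/240 + (V_1 - V_2)/3.9 + (V_1 - 0)/15000 = 0
  Node 2: (V_2 - V_1)/3.9 + (V_2 - 0)/6800 = 0
Collecting terms (coefficients in siemens):
  0.2606·V_1 - 0.2564·V_2 = 0.02083
  0.2566·V_2 - 0.2564·V_1 = 0
Determinant D = (0.2606)(0.2566) - (-0.2564)(-0.2564) = 0.001124
V_1 = [(0.02083)(0.2566) - (-0.2564)(0)]/D = 4.756 V
V_2 = [(0.2606)(0) - (0.02083)(-0.2564)]/D = 4.753 V
V_th = V_2 - V_3 = 4.753 - 0 = 4.753 V
Step 2 — R_th: zero the source — replace V1 by a short circuit (node 3 merges into node 0) — and find the resistance seen between A (node 2) and B (node 0).
Reduce the network between node 2 (A) and node 0 (B) by series/parallel combination:
  Rp1 = R1 ‖ R3 (parallel, both between nodes 0 and 1) = 1/(1/240 + 1/15000) = 236.2 Ω
  Rs1 = R2 + Rp1 (series, joined only at node 1) = 3.9 + 236.2 = 240.1 Ω
  Rp2 = R4 ‖ Rs1 (parallel, both between nodes 0 and 2) = 1/(1/6800 + 1/240.1) = 231.9 Ω
R_th = 231.9 Ω

Final answer: V_th = 4.753 V, R_th = 231.9 Ω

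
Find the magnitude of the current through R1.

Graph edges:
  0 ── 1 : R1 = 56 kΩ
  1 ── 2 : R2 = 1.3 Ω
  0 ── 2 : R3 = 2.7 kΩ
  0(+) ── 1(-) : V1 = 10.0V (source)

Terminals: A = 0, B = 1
Nodal analysis, taking node 1 as the 0 V reference.
Source V1 fixes V_0 = 10 V.
KCL at each unknown node (sum of currents leaving = 0; resistances in Ω):
  Node 2: (V_2 - 0)/1.3 + (V_2 - 10)/2700 = 0
Collecting terms: 0.7696 × V_2 = 0.003704  =>  V_2 = 0.004812 V
I_R1 = (V_0 - V_1)/R1 = (10 - 0)/56000 = 0.0001786 A
|I_R1| = 0.0001786 A

Final answer: |I_R1| = 0.0001786 A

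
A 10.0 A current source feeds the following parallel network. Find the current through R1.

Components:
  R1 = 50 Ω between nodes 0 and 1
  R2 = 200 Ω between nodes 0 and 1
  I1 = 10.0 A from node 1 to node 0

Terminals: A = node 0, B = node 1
All resistors sit directly between nodes 0 and 1, so they are in parallel and share one voltage V; the full source current 10 A splits among them.
1/R_par = 1/50 + 1/200 = 0.025 S  =>  R_par = 40 Ω
V = I × R_par = 10 × 40 = 400 V
I_R1 = V/R1 = 400/50 = 8 A

Final answer: 8 A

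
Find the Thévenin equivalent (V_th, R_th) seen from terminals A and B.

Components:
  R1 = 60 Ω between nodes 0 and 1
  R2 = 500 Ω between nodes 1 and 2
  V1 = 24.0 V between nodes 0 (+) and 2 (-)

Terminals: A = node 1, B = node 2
Step 1 — V_th is the open-circuit voltage V_A - V_B (nothing connected across the terminals).
Nodal analysis, taking node 2 as the 0 V reference.
Source V1 fixes V_0 = 24 V.
KCL at each unknown node (sum of currents leaving = 0; resistances in Ω):
  Node 1: (V_1 - 24)/60 + (V_1 - 0)/500 = 0
Collecting terms: 0.01867 × V_1 = 0.4  =>  V_1 = 21.43 V
V_th = V_1 - V_2 = 21.43 - 0 = 21.43 V
Step 2 — R_th: zero the source — replace V1 by a short circuit (node 2 merges into node 0) — and find the resistance seen between A (node 1) and B (node 0).
Reduce the network between node 1 (A) and node 0 (B) by series/parallel combination:
  Rp1 = R1 ‖ R2 (parallel, both between nodes 0 and 1) = 1/(1/60 + 1/500) = 53.57 Ω
R_th = 53.57 Ω

Final answer: V_th = 21.43 V, R_th = 53.57 Ω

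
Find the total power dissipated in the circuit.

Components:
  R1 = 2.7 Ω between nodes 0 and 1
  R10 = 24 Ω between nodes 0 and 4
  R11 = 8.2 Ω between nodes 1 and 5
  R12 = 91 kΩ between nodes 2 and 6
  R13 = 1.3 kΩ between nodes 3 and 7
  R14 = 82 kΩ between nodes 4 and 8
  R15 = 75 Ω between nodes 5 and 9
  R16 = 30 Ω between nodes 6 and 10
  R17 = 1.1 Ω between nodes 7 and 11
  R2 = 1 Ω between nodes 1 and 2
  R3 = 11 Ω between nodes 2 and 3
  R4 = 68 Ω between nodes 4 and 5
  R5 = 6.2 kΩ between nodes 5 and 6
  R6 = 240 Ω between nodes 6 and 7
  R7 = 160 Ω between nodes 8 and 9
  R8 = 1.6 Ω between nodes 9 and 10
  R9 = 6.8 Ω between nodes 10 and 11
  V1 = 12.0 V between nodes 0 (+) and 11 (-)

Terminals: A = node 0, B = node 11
Nodal analysis, taking node 11 as the 0 V reference.
Source V1 fixes V_0 = 12 V.
KCL at each unknown node (sum of currents leaving = 0; resistances in Ω):
  Node 1: (V_1 - 12)/2.7 + (V_1 - V_2)/1 + (V_1 - V_5)/8.2 = 0
  Node 2: (V_2 - V_1)/1 + (V_2 - V_3)/11 + (V_2 - V_6)/91000 = 0
  Node 3: (V_3 - V_2)/11 + (V_3 - V_7)/1300 = 0
  Node 4: (V_4 - V_5)/68 + (V_4 - 12)/24 + (V_4 - V_8)/82000 = 0
  Node 5: (V_5 - V_4)/68 + (V_5 - V_6)/6200 + (V_5 - V_1)/8.2 + (V_5 - V_9)/75 = 0
  Node 6: (V_6 - V_5)/6200 + (V_6 - V_7)/240 + (V_6 - V_2)/91000 + (V_6 - V_10)/30 = 0
  Node 7: (V_7 - V_6)/240 + (V_7 - V_3)/1300 + (V_7 - 0)/1.1 = 0
  Node 8: (V_8 - V_9)/160 + (V_8 - V_4)/82000 = 0
  Node 9: (V_9 - V_8)/160 + (V_9 - V_10)/1.6 + (V_9 - V_5)/75 = 0
  Node 10: (V_10 - V_9)/1.6 + (V_10 - 0)/6.8 + (V_10 - V_6)/30 = 0
Collecting terms (coefficients in siemens):
  1.492·V_1 - 1·V_2 - 0.122·V_5 = 4.444
  1.091·V_2 - 1·V_1 - 0.09091·V_3 - 0.00001099·V_6 = 0
  0.09168·V_3 - 0.09091·V_2 - 0.0007692·V_7 = 0
  0.05638·V_4 - 0.01471·V_5 - 0.0000122·V_8 = 0.5
  0.1502·V_5 - 0.122·V_1 - 0.01471·V_4 - 0.0001613·V_6 - 0.01333·V_9 = 0
  0.03767·V_6 - 0.00001099·V_2 - 0.0001613·V_5 - 0.004167·V_7 - 0.03333·V_10 = 0
  0.914·V_7 - 0.0007692·V_3 - 0.004167·V_6 = 0
  0.006262·V_8 - 0.0000122·V_4 - 0.00625·V_9 = 0
  0.6446·V_9 - 0.01333·V_5 - 0.00625·V_8 - 0.625·V_10 = 0
  0.8054·V_10 - 0.03333·V_6 - 0.625·V_9 = 0
Solving these 10 simultaneous equations (Gaussian elimination) gives:
  V_1 = 11.66 V, V_2 = 11.65 V, V_3 = 11.56 V, V_4 = 11.66 V
  V_5 = 10.71 V, V_6 = 0.8151 V, V_7 = 0.01344 V, V_8 = 1.09 V
  V_9 = 1.07 V, V_10 = 0.8639 V
Power in each resistor, P = (ΔV)²/R:
  P_R1 = (12 - 11.66)²/2.7 = 0.04228 W
  P_R2 = (11.66 - 11.65)²/1 = 0.00008096 W
  P_R3 = (11.65 - 11.56)²/11 = 0.0008671 W
  P_R4 = (11.66 - 10.71)²/68 = 0.01331 W
  P_R5 = (10.71 - 0.8151)²/6200 = 0.01579 W
  P_R6 = (0.8151 - 0.01344)²/240 = 0.002678 W
  P_R7 = (1.09 - 1.07)²/160 = 0.000002659 W
  P_R8 = (1.07 - 0.8639)²/1.6 = 0.02649 W
  P_R9 = (0.8639 - 0)²/6.8 = 0.1097 W
  P_R10 = (12 - 11.66)²/24 = 0.004785 W
  P_R11 = (11.66 - 10.71)²/8.2 = 0.1106 W
  P_R12 = (11.65 - 0.8151)²/91000 = 0.001291 W
  P_R13 = (11.56 - 0.01344)²/1300 = 0.1025 W
  P_R14 = (11.66 - 1.09)²/82000 = 0.001363 W
  P_R15 = (10.71 - 1.07)²/75 = 1.239 W
  P_R16 = (0.8151 - 0.8639)²/30 = 0.00007924 W
  P_R17 = (0.01344 - 0)²/1.1 = 0.0001642 W
P_total = P_R1 + P_R2 + P_R3 + P_R4 + P_R5 + P_R6 + P_R7 + P_R8 + P_R9 + P_R10 + P_R11 + P_R12 + P_R13 + P_R14 + P_R15 + P_R16 + P_R17 = 1.671 W

Final answer: 1.671 W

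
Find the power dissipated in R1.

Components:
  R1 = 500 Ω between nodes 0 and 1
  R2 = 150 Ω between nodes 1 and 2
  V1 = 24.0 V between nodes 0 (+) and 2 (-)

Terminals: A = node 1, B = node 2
Nodal analysis, taking node 2 as the 0 V reference.
Source V1 fixes V_0 = 24 V.
KCL at each unknown node (sum of currents leaving = 0; resistances in Ω):
  Node 1: (V_1 - 24)/500 + (V_1 - 0)/150 = 0
Collecting terms: 0.008667 × V_1 = 0.048  =>  V_1 = 5.538 V
I_R1 = (V_0 - V_1)/R1 = (24 - 5.538)/500 = 0.03692 A
P_R1 = I_R1² × R1 = (0.03692)² × 500 = 0.6817 W

Final answer: 0.6817 W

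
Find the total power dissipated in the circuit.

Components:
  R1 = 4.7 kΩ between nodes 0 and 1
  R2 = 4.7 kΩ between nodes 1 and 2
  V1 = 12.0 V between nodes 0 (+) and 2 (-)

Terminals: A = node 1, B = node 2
Nodal analysis, taking node 2 as the 0 V reference.
Source V1 fixes V_0 = 12 V.
KCL at each unknown node (sum of currents leaving = 0; resistances in Ω):
  Node 1: (V_1 - 12)/4700 + (V_1 - 0)/4700 = 0
Collecting terms: 0.0004255 × V_1 = 0.002553  =>  V_1 = 6 V
Power in each resistor, P = (ΔV)²/R:
  P_R1 = (12 - 6)²/4700 = 0.00766 W
  P_R2 = (6 - 0)²/4700 = 0.00766 W
P_total = P_R1 + P_R2 = 0.01532 W

Final answer: 0.01532 W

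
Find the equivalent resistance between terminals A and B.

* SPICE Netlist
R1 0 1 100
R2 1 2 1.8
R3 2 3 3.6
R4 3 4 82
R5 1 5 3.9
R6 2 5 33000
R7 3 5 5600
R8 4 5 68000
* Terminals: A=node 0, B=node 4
The network is not a plain series/parallel combination. Inject a 1 A test current into terminal A (node 0) and return it from terminal B (node 4); then R_eq = V_A / (1 A).
Nodal analysis, taking node 4 as the 0 V reference.
Current source I_test pushes 1 A into node 0 and draws it out of node 4.
KCL at each unknown node (sum of currents leaving = 0; resistances in Ω):
  Node 0: (V_0 - V_1)/100 - 1 = 0
  Node 1: (V_1 - V_0)/100 + (V_1 - V_2)/1.8 + (V_1 - V_5)/3.9 = 0
  Node 2: (V_2 - V_1)/1.8 + (V_2 - V_3)/3.6 + (V_2 - V_5)/33000 = 0
  Node 3: (V_3 - V_2)/3.6 + (V_3 - 0)/82 + (V_3 - V_5)/5600 = 0
  Node 5: (V_5 - V_1)/3.9 + (V_5 - V_2)/33000 + (V_5 - V_3)/5600 + (V_5 - 0)/68000 = 0
Collecting terms (coefficients in siemens):
  0.01·V_0 - 0.01·V_1 = 1
  0.822·V_1 - 0.01·V_0 - 0.5556·V_2 - 0.2564·V_5 = 0
  0.8334·V_2 - 0.5556·V_1 - 0.2778·V_3 - 0.0000303·V_5 = 0
  0.2902·V_3 - 0.2778·V_2 - 0.0001786·V_5 = 0
  0.2566·V_5 - 0.2564·V_1 - 0.0000303·V_2 - 0.0001786·V_3 = 0
Solving these 5 simultaneous equations (Gaussian elimination) gives:
  V_0 = 187.3 V, V_1 = 87.28 V, V_2 = 85.49 V, V_3 = 81.89 V
  V_5 = 87.27 V
R_eq = V_0 / 1 A = 187.3 Ω

Final answer: 187.3 Ω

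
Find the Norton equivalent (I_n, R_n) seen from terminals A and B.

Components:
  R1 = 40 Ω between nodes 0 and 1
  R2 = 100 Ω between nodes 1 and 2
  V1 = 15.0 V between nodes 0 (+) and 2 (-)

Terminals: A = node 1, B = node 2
Find the Thévenin equivalent first; then I_n = V_th/R_th and R_n = R_th.
Step 1 — V_th is the open-circuit voltage V_A - V_B (nothing connected across the terminals).
Nodal analysis, taking node 2 as the 0 V reference.
Source V1 fixes V_0 = 15 V.
KCL at each unknown node (sum of currents leaving = 0; resistances in Ω):
  Node 1: (V_1 - 15)/40 + (V_1 - 0)/100 = 0
Collecting terms: 0.035 × V_1 = 0.375  =>  V_1 = 10.71 V
V_th = V_1 - V_2 = 10.71 - 0 = 10.71 V
Step 2 — R_th: zero the source — replace V1 by a short circuit (node 2 merges into node 0) — and find the resistance seen between A (node 1) and B (node 0).
Reduce the network between node 1 (A) and node 0 (B) by series/parallel combination:
  Rp1 = R1 ‖ R2 (parallel, both between nodes 0 and 1) = 1/(1/40 + 1/100) = 28.57 Ω
R_th = 28.57 Ω
I_n = V_th/R_th = 10.71/28.57 = 0.375 A, and R_n = R_th = 28.57 Ω

Final answer: I_n = 0.375 A, R_n = 28.57 Ω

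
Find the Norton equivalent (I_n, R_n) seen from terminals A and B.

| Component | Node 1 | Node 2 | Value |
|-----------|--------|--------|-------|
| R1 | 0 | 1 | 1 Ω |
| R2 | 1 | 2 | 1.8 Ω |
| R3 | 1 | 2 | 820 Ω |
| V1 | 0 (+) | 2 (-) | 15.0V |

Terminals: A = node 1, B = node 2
Find the Thévenin equivalent first; then I_n = V_th/R_th and R_n = R_th.
Step 1 — V_th is the open-circuit voltage V_A - V_B (nothing connected across the terminals).
Nodal analysis, taking node 2 as the 0 V reference.
Source V1 fixes V_0 = 15 V.
KCL at each unknown node (sum of currents leaving = 0; resistances in Ω):
  Node 1: (V_1 - 15)/1 + (V_1 - 0)/1.8 + (V_1 - 0)/820 = 0
Collecting terms: 1.557 × V_1 = 15  =>  V_1 = 9.635 V
V_th = V_1 - V_2 = 9.635 - 0 = 9.635 V
Step 2 — R_th: zero the source — replace V1 by a short circuit (node 2 merges into node 0) — and find the resistance seen between A (node 1) and B (node 0).
Reduce the network between node 1 (A) and node 0 (B) by series/parallel combination:
  Rp1 = R1 ‖ R2 ‖ R3 (parallel, all between nodes 0 and 1) = 1/(1/1 + 1/1.8 + 1/820) = 0.6424 Ω
R_th = 0.6424 Ω
I_n = V_th/R_th = 9.635/0.6424 = 15 A, and R_n = R_th = 0.6424 Ω

Final answer: I_n = 15 A, R_n = 0.6424 Ω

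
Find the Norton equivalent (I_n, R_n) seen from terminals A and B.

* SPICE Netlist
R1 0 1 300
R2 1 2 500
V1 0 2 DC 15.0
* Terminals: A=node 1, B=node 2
Find the Thévenin equivalent first; then I_n = V_th/R_th and R_n = R_th.
Step 1 — V_th is the open-circuit voltage V_A - V_B (nothing connected across the terminals).
Nodal analysis, taking node 2 as the 0 V reference.
Source V1 fixes V_0 = 15 V.
KCL at each unknown node (sum of currents leaving = 0; resistances in Ω):
  Node 1: (V_1 - 15)/300 + (V_1 - 0)/500 = 0
Collecting terms: 0.005333 × V_1 = 0.05  =>  V_1 = 9.375 V
V_th = V_1 - V_2 = 9.375 - 0 = 9.375 V
Step 2 — R_th: zero the source — replace V1 by a short circuit (node 2 merges into node 0) — and find the resistance seen between A (node 1) and B (node 0).
Reduce the network between node 1 (A) and node 0 (B) by series/parallel combination:
  Rp1 = R1 ‖ R2 (parallel, both between nodes 0 and 1) = 1/(1/300 + 1/500) = 187.5 Ω
R_th = 187.5 Ω
I_n = V_th/R_th = 9.375/187.5 = 0.05 A, and R_n = R_th = 187.5 Ω

Final answer: I_n = 0.05 A, R_n = 187.5 Ω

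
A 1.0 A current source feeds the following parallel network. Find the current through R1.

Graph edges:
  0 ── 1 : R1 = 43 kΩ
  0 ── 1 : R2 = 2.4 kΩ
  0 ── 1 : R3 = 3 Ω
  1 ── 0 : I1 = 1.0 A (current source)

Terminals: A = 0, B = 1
All resistors sit directly between nodes 0 and 1, so they are in parallel and share one voltage V; the full source current 1 A splits among them.
1/R_par = 1/43000 + 1/2400 + 1/3 = 0.3338 S  =>  R_par = 2.996 Ω
V = I × R_par = 1 × 2.996 = 2.996 V
I_R1 = V/R1 = 2.996/43000 = 0.00006968 A

Final answer: 6.968e-05 A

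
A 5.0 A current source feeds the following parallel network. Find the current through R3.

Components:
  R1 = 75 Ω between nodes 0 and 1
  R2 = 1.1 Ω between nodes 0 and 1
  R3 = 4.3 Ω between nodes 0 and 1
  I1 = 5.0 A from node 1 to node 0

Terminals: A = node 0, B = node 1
All resistors sit directly between nodes 0 and 1, so they are in parallel and share one voltage V; the full source current 5 A splits among them.
1/R_par = 1/75 + 1/1.1 + 1/4.3 = 1.155 S  =>  R_par = 0.8658 Ω
V = I × R_par = 5 × 0.8658 = 4.329 V
I_R3 = V/R3 = 4.329/4.3 = 1.007 A

Final answer: 1.007 A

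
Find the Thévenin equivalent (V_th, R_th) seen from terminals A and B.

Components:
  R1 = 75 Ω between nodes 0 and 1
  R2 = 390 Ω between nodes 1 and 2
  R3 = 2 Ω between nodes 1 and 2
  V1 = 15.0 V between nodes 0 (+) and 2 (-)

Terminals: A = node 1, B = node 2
Step 1 — V_th is the open-circuit voltage V_A - V_B (nothing connected across the terminals).
Nodal analysis, taking node 2 as the 0 V reference.
Source V1 fixes V_0 = 15 V.
KCL at each unknown node (sum of currents leaving = 0; resistances in Ω):
  Node 1: (V_1 - 15)/75 + (V_1 - 0)/390 + (V_1 - 0)/2 = 0
Collecting terms: 0.5159 × V_1 = 0.2  =>  V_1 = 0.3877 V
V_th = V_1 - V_2 = 0.3877 - 0 = 0.3877 V
Step 2 — R_th: zero the source — replace V1 by a short circuit (node 2 merges into node 0) — and find the resistance seen between A (node 1) and B (node 0).
Reduce the network between node 1 (A) and node 0 (B) by series/parallel combination:
  Rp1 = R1 ‖ R2 ‖ R3 (parallel, all between nodes 0 and 1) = 1/(1/75 + 1/390 + 1/2) = 1.938 Ω
R_th = 1.938 Ω

Final answer: V_th = 0.3877 V, R_th = 1.938 Ω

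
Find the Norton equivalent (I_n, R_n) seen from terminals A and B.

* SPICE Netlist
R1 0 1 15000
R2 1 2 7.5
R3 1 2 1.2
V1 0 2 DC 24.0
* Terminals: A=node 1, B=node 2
Find the Thévenin equivalent first; then I_n = V_th/R_th and R_n = R_th.
Step 1 — V_th is the open-circuit voltage V_A - V_B (nothing connected across the terminals).
Nodal analysis, taking node 2 as the 0 V reference.
Source V1 fixes V_0 = 24 V.
KCL at each unknown node (sum of currents leaving = 0; resistances in Ω):
  Node 1: (V_1 - 24)/15000 + (V_1 - 0)/7.5 + (V_1 - 0)/1.2 = 0
Collecting terms: 0.9667 × V_1 = 0.0016  =>  V_1 = 0.001655 V
V_th = V_1 - V_2 = 0.001655 - 0 = 0.001655 V
Step 2 — R_th: zero the source — replace V1 by a short circuit (node 2 merges into node 0) — and find the resistance seen between A (node 1) and B (node 0).
Reduce the network between node 1 (A) and node 0 (B) by series/parallel combination:
  Rp1 = R1 ‖ R2 ‖ R3 (parallel, all between nodes 0 and 1) = 1/(1/15000 + 1/7.5 + 1/1.2) = 1.034 Ω
R_th = 1.034 Ω
I_n = V_th/R_th = 0.001655/1.034 = 0.0016 A, and R_n = R_th = 1.034 Ω

Final answer: I_n = 0.0016 A, R_n = 1.034 Ω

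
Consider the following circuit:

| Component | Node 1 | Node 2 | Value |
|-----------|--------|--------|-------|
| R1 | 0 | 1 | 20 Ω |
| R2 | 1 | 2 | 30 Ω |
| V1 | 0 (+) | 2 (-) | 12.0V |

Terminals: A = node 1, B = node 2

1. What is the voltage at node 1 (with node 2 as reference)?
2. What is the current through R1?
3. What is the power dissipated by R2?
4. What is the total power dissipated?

Nodal analysis, taking node 2 as the 0 V reference.
Source V1 fixes V_0 = 12 V.
KCL at each unknown node (sum of currents leaving = 0; resistances in Ω):
  Node 1: (V_1 - 12)/20 + (V_1 - 0)/30 = 0
Collecting terms: 0.08333 × V_1 = 0.6  =>  V_1 = 7.2 V
Part 1:
  Read off the nodal solution: V_1 = 7.2 V
Part 2:
  I_R1 = (V_0 - V_1)/R1 = (12 - 7.2)/20 = 0.24 A
  Magnitude: I_R1 = 0.24 A
Part 3:
  I_R2 = (V_1 - V_2)/R2 = (7.2 - 0)/30 = 0.24 A
  P_R2 = I_R2² × R2 = (0.24)² × 30 = 1.728 W
Part 4:
  Power in each resistor, P = (ΔV)²/R:
    P_R1 = (12 - 7.2)²/20 = 1.152 W
    P_R2 = (7.2 - 0)²/30 = 1.728 W
  P_total = P_R1 + P_R2 = 2.88 W

Final answers:
1. V_1 = 7.2 V
2. I_R1 = 0.24 A
3. P_R2 = 1.728 W
4. P_total = 2.88 W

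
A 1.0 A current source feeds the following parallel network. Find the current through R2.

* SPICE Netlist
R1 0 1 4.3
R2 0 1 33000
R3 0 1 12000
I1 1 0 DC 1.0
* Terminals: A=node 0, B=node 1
All resistors sit directly between nodes 0 and 1, so they are in parallel and share one voltage V; the full source current 1 A splits among them.
1/R_par = 1/4.3 + 1/33000 + 1/12000 = 0.2327 S  =>  R_par = 4.298 Ω
V = I × R_par = 1 × 4.298 = 4.298 V
I_R2 = V/R2 = 4.298/33000 = 0.0001302 A

Final answer: 0.0001302 A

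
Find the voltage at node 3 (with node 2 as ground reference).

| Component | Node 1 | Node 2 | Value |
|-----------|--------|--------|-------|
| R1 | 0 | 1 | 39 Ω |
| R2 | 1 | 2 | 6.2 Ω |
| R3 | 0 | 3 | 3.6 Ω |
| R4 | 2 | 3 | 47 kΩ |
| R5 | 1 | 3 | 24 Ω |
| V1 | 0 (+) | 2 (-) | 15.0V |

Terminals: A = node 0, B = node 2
Nodal analysis, taking node 2 as the 0 V reference.
Source V1 fixes V_0 = 15 V.
KCL at each unknown node (sum of currents leaving = 0; resistances in Ω):
  Node 1: (V_1 - 15)/39 + (V_1 - 0)/6.2 + (V_1 - V_3)/24 = 0
  Node 3: (V_3 - 15)/3.6 + (V_3 - 0)/47000 + (V_3 - V_1)/24 = 0
Collecting terms (coefficients in siemens):
  0.2286·V_1 - 0.04167·V_3 = 0.3846
  0.3195·V_3 - 0.04167·V_1 = 4.167
Determinant D = (0.2286)(0.3195) - (-0.04167)(-0.04167) = 0.07129
V_1 = [(0.3846)(0.3195) - (-0.04167)(4.167)]/D = 4.159 V
V_3 = [(0.2286)(4.167) - (0.3846)(-0.04167)]/D = 13.59 V
The requested potential is V_3 = 13.59 V.

Final answer: V_3 = 13.59 V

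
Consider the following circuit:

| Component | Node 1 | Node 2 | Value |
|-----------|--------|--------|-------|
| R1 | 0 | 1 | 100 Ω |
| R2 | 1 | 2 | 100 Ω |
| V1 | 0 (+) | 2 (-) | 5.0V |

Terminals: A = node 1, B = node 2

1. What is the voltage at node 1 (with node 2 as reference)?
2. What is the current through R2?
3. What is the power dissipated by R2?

Nodal analysis, taking node 2 as the 0 V reference.
Source V1 fixes V_0 = 5 V.
KCL at each unknown node (sum of currents leaving = 0; resistances in Ω):
  Node 1: (V_1 - 5)/100 + (V_1 - 0)/100 = 0
Collecting terms: 0.02 × V_1 = 0.05  =>  V_1 = 2.5 V
Part 1:
  Read off the nodal solution: V_1 = 2.5 V
Part 2:
  I_R2 = (V_1 - V_2)/R2 = (2.5 - 0)/100 = 0.025 A
  Magnitude: I_R2 = 0.025 A
Part 3:
  I_R2 = (V_1 - V_2)/R2 = (2.5 - 0)/100 = 0.025 A
  P_R2 = I_R2² × R2 = (0.025)² × 100 = 0.0625 W

Final answers:
1. V_1 = 2.5 V
2. I_R2 = 0.025 A
3. P_R2 = 0.0625 W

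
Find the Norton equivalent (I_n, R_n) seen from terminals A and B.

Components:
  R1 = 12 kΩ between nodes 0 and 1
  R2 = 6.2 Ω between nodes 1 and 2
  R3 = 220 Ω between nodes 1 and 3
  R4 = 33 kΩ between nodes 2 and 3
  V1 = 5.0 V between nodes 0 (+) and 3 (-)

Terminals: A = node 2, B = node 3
Find the Thévenin equivalent first; then I_n = V_th/R_th and R_n = R_th.
Step 1 — V_th is the open-circuit voltage V_A - V_B (nothing connected across the terminals).
Nodal analysis, taking node 3 as the 0 V reference.
Source V1 fixes V_0 = 5 V.
KCL at each unknown node (sum of currents leaving = 0; resistances in Ω):
  Node 1: (V_1 - 5)/12000 + (V_1 - V_2)/6.2 + (V_1 - 0)/220 = 0
  Node 2: (V_2 - V_1)/6.2 + (V_2 - 0)/33000 = 0
Collecting terms (coefficients in siemens):
  0.1659·V_1 - 0.1613·V_2 = 0.0004167
  0.1613·V_2 - 0.1613·V_1 = 0
Determinant D = (0.1659)(0.1613) - (-0.1613)(-0.1613) = 0.0007516
V_1 = [(0.0004167)(0.1613) - (-0.1613)(0)]/D = 0.08943 V
V_2 = [(0.1659)(0) - (0.0004167)(-0.1613)]/D = 0.08941 V
V_th = V_2 - V_3 = 0.08941 - 0 = 0.08941 V
Step 2 — R_th: zero the source — replace V1 by a short circuit (node 3 merges into node 0) — and find the resistance seen between A (node 2) and B (node 0).
Reduce the network between node 2 (A) and node 0 (B) by series/parallel combination:
  Rp1 = R1 ‖ R3 (parallel, both between nodes 0 and 1) = 1/(1/12000 + 1/220) = 216 Ω
  Rs1 = R2 + Rp1 (series, joined only at node 1) = 6.2 + 216 = 222.2 Ω
  Rp2 = R4 ‖ Rs1 (parallel, both between nodes 0 and 2) = 1/(1/33000 + 1/222.2) = 220.8 Ω
R_th = 220.8 Ω
I_n = V_th/R_th = 0.08941/220.8 = 0.000405 A, and R_n = R_th = 220.8 Ω

Final answer: I_n = 0.000405 A, R_n = 220.8 Ω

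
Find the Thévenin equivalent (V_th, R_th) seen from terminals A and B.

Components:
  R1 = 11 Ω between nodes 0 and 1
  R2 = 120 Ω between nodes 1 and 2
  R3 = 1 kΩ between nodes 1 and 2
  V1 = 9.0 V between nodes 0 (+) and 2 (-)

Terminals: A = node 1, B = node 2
Step 1 — V_th is the open-circuit voltage V_A - V_B (nothing connected across the terminals).
Nodal analysis, taking node 2 as the 0 V reference.
Source V1 fixes V_0 = 9 V.
KCL at each unknown node (sum of currents leaving = 0; resistances in Ω):
  Node 1: (V_1 - 9)/11 + (V_1 - 0)/120 + (V_1 - 0)/1000 = 0
Collecting terms: 0.1002 × V_1 = 0.8182  =>  V_1 = 8.162 V
V_th = V_1 - V_2 = 8.162 - 0 = 8.162 V
Step 2 — R_th: zero the source — replace V1 by a short circuit (node 2 merges into node 0) — and find the resistance seen between A (node 1) and B (node 0).
Reduce the network between node 1 (A) and node 0 (B) by series/parallel combination:
  Rp1 = R1 ‖ R2 ‖ R3 (parallel, all between nodes 0 and 1) = 1/(1/11 + 1/120 + 1/1000) = 9.976 Ω
R_th = 9.976 Ω

Final answer: V_th = 8.162 V, R_th = 9.976 Ω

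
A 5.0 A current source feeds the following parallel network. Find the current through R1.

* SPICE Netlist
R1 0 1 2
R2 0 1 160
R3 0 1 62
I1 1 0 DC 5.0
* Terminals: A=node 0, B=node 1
All resistors sit directly between nodes 0 and 1, so they are in parallel and share one voltage V; the full source current 5 A splits among them.
1/R_par = 1/2 + 1/160 + 1/62 = 0.5224 S  =>  R_par = 1.914 Ω
V = I × R_par = 5 × 1.914 = 9.572 V
I_R1 = V/R1 = 9.572/2 = 4.786 A

Final answer: 4.786 A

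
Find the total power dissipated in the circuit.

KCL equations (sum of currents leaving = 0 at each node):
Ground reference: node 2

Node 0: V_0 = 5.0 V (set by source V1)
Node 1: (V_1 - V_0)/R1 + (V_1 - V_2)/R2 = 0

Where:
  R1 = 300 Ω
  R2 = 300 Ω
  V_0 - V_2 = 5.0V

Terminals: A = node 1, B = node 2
Nodal analysis, taking node 2 as the 0 V reference.
Source V1 fixes V_0 = 5 V.
KCL at each unknown node (sum of currents leaving = 0; resistances in Ω):
  Node 1: (V_1 - 5)/300 + (V_1 - 0)/300 = 0
Collecting terms: 0.006667 × V_1 = 0.01667  =>  V_1 = 2.5 V
Power in each resistor, P = (ΔV)²/R:
  P_R1 = (5 - 2.5)²/300 = 0.02083 W
  P_R2 = (2.5 - 0)²/300 = 0.02083 W
P_total = P_R1 + P_R2 = 0.04167 W

Final answer: 0.04167 W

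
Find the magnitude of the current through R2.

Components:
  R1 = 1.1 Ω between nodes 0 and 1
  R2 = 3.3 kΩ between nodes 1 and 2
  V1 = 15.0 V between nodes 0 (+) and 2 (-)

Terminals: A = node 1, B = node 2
Nodal analysis, taking node 2 as the 0 V reference.
Source V1 fixes V_0 = 15 V.
KCL at each unknown node (sum of currents leaving = 0; resistances in Ω):
  Node 1: (V_1 - 15)/1.1 + (V_1 - 0)/3300 = 0
Collecting terms: 0.9094 × V_1 = 13.64  =>  V_1 = 15 V
I_R2 = (V_1 - V_2)/R2 = (15 - 0)/3300 = 0.004544 A
|I_R2| = 0.004544 A

Final answer: |I_R2| = 0.004544 A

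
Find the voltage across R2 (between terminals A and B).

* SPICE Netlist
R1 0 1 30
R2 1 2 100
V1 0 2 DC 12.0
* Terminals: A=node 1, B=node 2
R1 and R2 are in series across V1 (node 0 → node 1 → node 2), and the output A–B is taken across R2, so this is a voltage divider.
Series current: I = V1/(R1 + R2) = 12/(30 + 100) = 12/130 = 0.09231 A
V_R2 = I × R2 = V1 × R2/(R1 + R2) = 12 × 100/130 = 9.231 V

Final answer: 9.231 V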